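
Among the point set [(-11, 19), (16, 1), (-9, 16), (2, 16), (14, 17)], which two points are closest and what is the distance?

Computing all pairwise distances among 5 points:

d((-11, 19), (16, 1)) = 32.45
d((-11, 19), (-9, 16)) = 3.6056 <-- minimum
d((-11, 19), (2, 16)) = 13.3417
d((-11, 19), (14, 17)) = 25.0799
d((16, 1), (-9, 16)) = 29.1548
d((16, 1), (2, 16)) = 20.5183
d((16, 1), (14, 17)) = 16.1245
d((-9, 16), (2, 16)) = 11.0
d((-9, 16), (14, 17)) = 23.0217
d((2, 16), (14, 17)) = 12.0416

Closest pair: (-11, 19) and (-9, 16) with distance 3.6056

The closest pair is (-11, 19) and (-9, 16) with Euclidean distance 3.6056. For 5 points, brute-force pairwise comparison is shown above. For large n, the divide-and-conquer algorithm (sort by x, recurse on halves, check the dividing strip) achieves O(n log n).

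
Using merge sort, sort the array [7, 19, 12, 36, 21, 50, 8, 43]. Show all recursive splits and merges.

Merge sort trace:

Split: [7, 19, 12, 36, 21, 50, 8, 43] -> [7, 19, 12, 36] and [21, 50, 8, 43]
  Split: [7, 19, 12, 36] -> [7, 19] and [12, 36]
    Split: [7, 19] -> [7] and [19]
    Merge: [7] + [19] -> [7, 19]
    Split: [12, 36] -> [12] and [36]
    Merge: [12] + [36] -> [12, 36]
  Merge: [7, 19] + [12, 36] -> [7, 12, 19, 36]
  Split: [21, 50, 8, 43] -> [21, 50] and [8, 43]
    Split: [21, 50] -> [21] and [50]
    Merge: [21] + [50] -> [21, 50]
    Split: [8, 43] -> [8] and [43]
    Merge: [8] + [43] -> [8, 43]
  Merge: [21, 50] + [8, 43] -> [8, 21, 43, 50]
Merge: [7, 12, 19, 36] + [8, 21, 43, 50] -> [7, 8, 12, 19, 21, 36, 43, 50]

Final sorted array: [7, 8, 12, 19, 21, 36, 43, 50]

The merge sort proceeds by recursively splitting the array and merging sorted halves.
After all merges, the sorted array is [7, 8, 12, 19, 21, 36, 43, 50].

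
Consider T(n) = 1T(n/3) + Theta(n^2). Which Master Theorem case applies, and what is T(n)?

Master Theorem for T(n) = 1T(n/3) + O(n^2):

a = 1, b = 3, c = 2
log_b(a) = log_3(1) = 0.0000

Case 3: c = 2 > log_3(1) = 0.0000
T(n) = O(n^2) = O(n^2)

For T(n) = 1T(n/3) + O(n^2): log_3(1) = 0.0000. This is Case 3 of the Master Theorem (c > log_b(a), work dominated by root), giving O(n^2).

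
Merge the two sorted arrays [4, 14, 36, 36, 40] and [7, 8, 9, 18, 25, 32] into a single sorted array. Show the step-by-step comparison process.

Merging process:

Compare 4 vs 7: take 4 from left. Merged: [4]
Compare 14 vs 7: take 7 from right. Merged: [4, 7]
Compare 14 vs 8: take 8 from right. Merged: [4, 7, 8]
Compare 14 vs 9: take 9 from right. Merged: [4, 7, 8, 9]
Compare 14 vs 18: take 14 from left. Merged: [4, 7, 8, 9, 14]
Compare 36 vs 18: take 18 from right. Merged: [4, 7, 8, 9, 14, 18]
Compare 36 vs 25: take 25 from right. Merged: [4, 7, 8, 9, 14, 18, 25]
Compare 36 vs 32: take 32 from right. Merged: [4, 7, 8, 9, 14, 18, 25, 32]
Append remaining from left: [36, 36, 40]. Merged: [4, 7, 8, 9, 14, 18, 25, 32, 36, 36, 40]

Final merged array: [4, 7, 8, 9, 14, 18, 25, 32, 36, 36, 40]
Total comparisons: 8

The merged array is [4, 7, 8, 9, 14, 18, 25, 32, 36, 36, 40], requiring 8 comparisons. The merge step runs in O(n) time where n is the total number of elements.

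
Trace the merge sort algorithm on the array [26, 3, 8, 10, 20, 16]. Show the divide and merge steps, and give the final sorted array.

Merge sort trace:

Split: [26, 3, 8, 10, 20, 16] -> [26, 3, 8] and [10, 20, 16]
  Split: [26, 3, 8] -> [26] and [3, 8]
    Split: [3, 8] -> [3] and [8]
    Merge: [3] + [8] -> [3, 8]
  Merge: [26] + [3, 8] -> [3, 8, 26]
  Split: [10, 20, 16] -> [10] and [20, 16]
    Split: [20, 16] -> [20] and [16]
    Merge: [20] + [16] -> [16, 20]
  Merge: [10] + [16, 20] -> [10, 16, 20]
Merge: [3, 8, 26] + [10, 16, 20] -> [3, 8, 10, 16, 20, 26]

Final sorted array: [3, 8, 10, 16, 20, 26]

The merge sort proceeds by recursively splitting the array and merging sorted halves.
After all merges, the sorted array is [3, 8, 10, 16, 20, 26].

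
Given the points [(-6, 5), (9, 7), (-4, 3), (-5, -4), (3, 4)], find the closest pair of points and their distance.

Computing all pairwise distances among 5 points:

d((-6, 5), (9, 7)) = 15.1327
d((-6, 5), (-4, 3)) = 2.8284 <-- minimum
d((-6, 5), (-5, -4)) = 9.0554
d((-6, 5), (3, 4)) = 9.0554
d((9, 7), (-4, 3)) = 13.6015
d((9, 7), (-5, -4)) = 17.8045
d((9, 7), (3, 4)) = 6.7082
d((-4, 3), (-5, -4)) = 7.0711
d((-4, 3), (3, 4)) = 7.0711
d((-5, -4), (3, 4)) = 11.3137

Closest pair: (-6, 5) and (-4, 3) with distance 2.8284

The closest pair is (-6, 5) and (-4, 3) with Euclidean distance 2.8284. For 5 points, brute-force pairwise comparison is shown above. For large n, the divide-and-conquer algorithm (sort by x, recurse on halves, check the dividing strip) achieves O(n log n).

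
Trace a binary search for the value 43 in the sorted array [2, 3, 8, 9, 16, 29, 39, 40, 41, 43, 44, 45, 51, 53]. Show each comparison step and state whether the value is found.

Binary search for 43 in [2, 3, 8, 9, 16, 29, 39, 40, 41, 43, 44, 45, 51, 53]:

lo=0, hi=13, mid=6, arr[mid]=39 -> 39 < 43, search right half
lo=7, hi=13, mid=10, arr[mid]=44 -> 44 > 43, search left half
lo=7, hi=9, mid=8, arr[mid]=41 -> 41 < 43, search right half
lo=9, hi=9, mid=9, arr[mid]=43 -> Found target at index 9!

Binary search finds 43 at index 9 after 4 comparisons. The search repeatedly halves the search space by comparing with the middle element.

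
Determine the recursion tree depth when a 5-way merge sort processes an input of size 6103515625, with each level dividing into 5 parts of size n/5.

For divide and conquer with division factor 5:

Problem sizes at each level:
Level 0: 6103515625
Level 1: 1220703125
Level 2: 244140625
Level 3: 48828125
Level 4: 9765625
Level 5: 1953125
Level 6: 390625
Level 7: 78125
Level 8: 15625
Level 9: 3125
Level 10: 625
Level 11: 125
Level 12: 25
Level 13: 5
Level 14: 1

The root is level 0 and the size-1 base case is level 14 (the tree spans levels 0 through 14, i.e. 15 levels counting the root), so the depth is the number of divisions: log_5(6103515625) = 14

The recursion tree depth is log_5(6103515625) = 14. At each level, the problem size is divided by 5, so it takes 14 divisions to reduce to a base case of size 1. The algorithm makes 5 recursive calls at each level.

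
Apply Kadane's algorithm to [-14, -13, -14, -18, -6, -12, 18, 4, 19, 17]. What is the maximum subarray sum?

Using Kadane's algorithm on [-14, -13, -14, -18, -6, -12, 18, 4, 19, 17]:

Scanning through the array:
Position 1 (value -13): max_ending_here = -13, max_so_far = -13
Position 2 (value -14): max_ending_here = -14, max_so_far = -13
Position 3 (value -18): max_ending_here = -18, max_so_far = -13
Position 4 (value -6): max_ending_here = -6, max_so_far = -6
Position 5 (value -12): max_ending_here = -12, max_so_far = -6
Position 6 (value 18): max_ending_here = 18, max_so_far = 18
Position 7 (value 4): max_ending_here = 22, max_so_far = 22
Position 8 (value 19): max_ending_here = 41, max_so_far = 41
Position 9 (value 17): max_ending_here = 58, max_so_far = 58

Maximum subarray: [18, 4, 19, 17]
Maximum sum: 58

The maximum subarray is [18, 4, 19, 17] with sum 58. This subarray runs from index 6 to index 9.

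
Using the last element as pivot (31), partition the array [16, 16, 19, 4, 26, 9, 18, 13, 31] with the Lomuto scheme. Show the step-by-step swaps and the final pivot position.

Lomuto partition with pivot = 31:

Initial array: [16, 16, 19, 4, 26, 9, 18, 13, 31]

arr[0]=16 <= 31: swap with position 0, array becomes [16, 16, 19, 4, 26, 9, 18, 13, 31]
arr[1]=16 <= 31: swap with position 1, array becomes [16, 16, 19, 4, 26, 9, 18, 13, 31]
arr[2]=19 <= 31: swap with position 2, array becomes [16, 16, 19, 4, 26, 9, 18, 13, 31]
arr[3]=4 <= 31: swap with position 3, array becomes [16, 16, 19, 4, 26, 9, 18, 13, 31]
arr[4]=26 <= 31: swap with position 4, array becomes [16, 16, 19, 4, 26, 9, 18, 13, 31]
arr[5]=9 <= 31: swap with position 5, array becomes [16, 16, 19, 4, 26, 9, 18, 13, 31]
arr[6]=18 <= 31: swap with position 6, array becomes [16, 16, 19, 4, 26, 9, 18, 13, 31]
arr[7]=13 <= 31: swap with position 7, array becomes [16, 16, 19, 4, 26, 9, 18, 13, 31]

Place pivot at position 8: [16, 16, 19, 4, 26, 9, 18, 13, 31]
Pivot position: 8

After partitioning with pivot 31, the array becomes [16, 16, 19, 4, 26, 9, 18, 13, 31]. The pivot is placed at index 8. All elements to the left of the pivot are <= 31, and all elements to the right are > 31.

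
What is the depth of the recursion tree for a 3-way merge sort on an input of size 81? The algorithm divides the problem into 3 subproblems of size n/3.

For divide and conquer with division factor 3:

Problem sizes at each level:
Level 0: 81
Level 1: 27
Level 2: 9
Level 3: 3
Level 4: 1

The root is level 0 and the size-1 base case is level 4 (the tree spans levels 0 through 4, i.e. 5 levels counting the root), so the depth is the number of divisions: log_3(81) = 4

The recursion tree depth is log_3(81) = 4. At each level, the problem size is divided by 3, so it takes 4 divisions to reduce to a base case of size 1. The algorithm makes 3 recursive calls at each level.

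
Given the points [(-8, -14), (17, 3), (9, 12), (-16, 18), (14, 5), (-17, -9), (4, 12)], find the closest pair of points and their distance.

Computing all pairwise distances among 7 points:

d((-8, -14), (17, 3)) = 30.2324
d((-8, -14), (9, 12)) = 31.0644
d((-8, -14), (-16, 18)) = 32.9848
d((-8, -14), (14, 5)) = 29.0689
d((-8, -14), (-17, -9)) = 10.2956
d((-8, -14), (4, 12)) = 28.6356
d((17, 3), (9, 12)) = 12.0416
d((17, 3), (-16, 18)) = 36.2491
d((17, 3), (14, 5)) = 3.6056 <-- minimum
d((17, 3), (-17, -9)) = 36.0555
d((17, 3), (4, 12)) = 15.8114
d((9, 12), (-16, 18)) = 25.7099
d((9, 12), (14, 5)) = 8.6023
d((9, 12), (-17, -9)) = 33.4215
d((9, 12), (4, 12)) = 5.0
d((-16, 18), (14, 5)) = 32.6956
d((-16, 18), (-17, -9)) = 27.0185
d((-16, 18), (4, 12)) = 20.8806
d((14, 5), (-17, -9)) = 34.0147
d((14, 5), (4, 12)) = 12.2066
d((-17, -9), (4, 12)) = 29.6985

Closest pair: (17, 3) and (14, 5) with distance 3.6056

The closest pair is (17, 3) and (14, 5) with Euclidean distance 3.6056. For 7 points, brute-force pairwise comparison is shown above. For large n, the divide-and-conquer algorithm (sort by x, recurse on halves, check the dividing strip) achieves O(n log n).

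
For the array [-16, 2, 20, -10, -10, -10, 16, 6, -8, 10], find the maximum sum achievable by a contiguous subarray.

Using Kadane's algorithm on [-16, 2, 20, -10, -10, -10, 16, 6, -8, 10]:

Scanning through the array:
Position 1 (value 2): max_ending_here = 2, max_so_far = 2
Position 2 (value 20): max_ending_here = 22, max_so_far = 22
Position 3 (value -10): max_ending_here = 12, max_so_far = 22
Position 4 (value -10): max_ending_here = 2, max_so_far = 22
Position 5 (value -10): max_ending_here = -8, max_so_far = 22
Position 6 (value 16): max_ending_here = 16, max_so_far = 22
Position 7 (value 6): max_ending_here = 22, max_so_far = 22
Position 8 (value -8): max_ending_here = 14, max_so_far = 22
Position 9 (value 10): max_ending_here = 24, max_so_far = 24

Maximum subarray: [16, 6, -8, 10]
Maximum sum: 24

The maximum subarray is [16, 6, -8, 10] with sum 24. This subarray runs from index 6 to index 9.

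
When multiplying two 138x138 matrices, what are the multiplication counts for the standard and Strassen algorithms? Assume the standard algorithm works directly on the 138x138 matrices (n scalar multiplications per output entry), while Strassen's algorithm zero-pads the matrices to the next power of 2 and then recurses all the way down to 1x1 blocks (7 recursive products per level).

Matrix multiplication for 138x138 matrices:

Strassen's algorithm requires power-of-2 dimensions. Pad 138x138 to 256x256 (next power of 2).

Standard algorithm: 138^3 = 2628072 multiplications
Strassen's algorithm: 7^(log2(256)) = 7^8 = 5764801 multiplications
Difference: 2628072 - 5764801 = -3136729 (Strassen uses MORE here due to padding overhead — for small or just-over-power-of-2 n, padding can outweigh the per-level savings)

Standard: 2628072 multiplications (138^3). Strassen: 5764801 multiplications (7^8, after padding to 256x256). Strassen reduces 8 recursive multiplications to 7 at each level.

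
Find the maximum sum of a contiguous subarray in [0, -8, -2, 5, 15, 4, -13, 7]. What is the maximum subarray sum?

Using Kadane's algorithm on [0, -8, -2, 5, 15, 4, -13, 7]:

Scanning through the array:
Position 1 (value -8): max_ending_here = -8, max_so_far = 0
Position 2 (value -2): max_ending_here = -2, max_so_far = 0
Position 3 (value 5): max_ending_here = 5, max_so_far = 5
Position 4 (value 15): max_ending_here = 20, max_so_far = 20
Position 5 (value 4): max_ending_here = 24, max_so_far = 24
Position 6 (value -13): max_ending_here = 11, max_so_far = 24
Position 7 (value 7): max_ending_here = 18, max_so_far = 24

Maximum subarray: [5, 15, 4]
Maximum sum: 24

The maximum subarray is [5, 15, 4] with sum 24. This subarray runs from index 3 to index 5.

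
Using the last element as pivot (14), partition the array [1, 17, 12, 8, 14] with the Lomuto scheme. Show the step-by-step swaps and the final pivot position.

Lomuto partition with pivot = 14:

Initial array: [1, 17, 12, 8, 14]

arr[0]=1 <= 14: swap with position 0, array becomes [1, 17, 12, 8, 14]
arr[1]=17 > 14: no swap
arr[2]=12 <= 14: swap with position 1, array becomes [1, 12, 17, 8, 14]
arr[3]=8 <= 14: swap with position 2, array becomes [1, 12, 8, 17, 14]

Place pivot at position 3: [1, 12, 8, 14, 17]
Pivot position: 3

After partitioning with pivot 14, the array becomes [1, 12, 8, 14, 17]. The pivot is placed at index 3. All elements to the left of the pivot are <= 14, and all elements to the right are > 14.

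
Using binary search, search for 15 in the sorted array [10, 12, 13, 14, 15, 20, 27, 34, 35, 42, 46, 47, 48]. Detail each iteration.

Binary search for 15 in [10, 12, 13, 14, 15, 20, 27, 34, 35, 42, 46, 47, 48]:

lo=0, hi=12, mid=6, arr[mid]=27 -> 27 > 15, search left half
lo=0, hi=5, mid=2, arr[mid]=13 -> 13 < 15, search right half
lo=3, hi=5, mid=4, arr[mid]=15 -> Found target at index 4!

Binary search finds 15 at index 4 after 3 comparisons. The search repeatedly halves the search space by comparing with the middle element.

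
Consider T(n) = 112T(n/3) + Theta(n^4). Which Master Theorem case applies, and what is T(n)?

Master Theorem for T(n) = 112T(n/3) + O(n^4):

a = 112, b = 3, c = 4
log_b(a) = log_3(112) = 4.2950

Case 1: c = 4 < log_3(112) = 4.2950
T(n) = O(n^(log_3 112))

For T(n) = 112T(n/3) + O(n^4): log_3(112) = 4.2950. This is Case 1 of the Master Theorem (c < log_b(a), work dominated by leaves), giving O(n^(log_3 112)).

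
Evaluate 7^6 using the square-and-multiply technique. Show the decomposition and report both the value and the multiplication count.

Computing 7^6 by squaring (build up from 7^1; each line after the first costs one multiplication):

7^1 = 7
7^2 = (7^1)^2 = 7^2 = 49
7^3 = 7 * 7^2 = 7 * 49 = 343
7^6 = (7^3)^2 = 343^2 = 117649

Result: 117649
Multiplications needed: 3 (3 lines after 7^1)

7^6 = 117649. Using exponentiation by squaring, this requires 3 multiplications. The key idea: if the exponent is even, square the half-power; if odd, multiply by the base once.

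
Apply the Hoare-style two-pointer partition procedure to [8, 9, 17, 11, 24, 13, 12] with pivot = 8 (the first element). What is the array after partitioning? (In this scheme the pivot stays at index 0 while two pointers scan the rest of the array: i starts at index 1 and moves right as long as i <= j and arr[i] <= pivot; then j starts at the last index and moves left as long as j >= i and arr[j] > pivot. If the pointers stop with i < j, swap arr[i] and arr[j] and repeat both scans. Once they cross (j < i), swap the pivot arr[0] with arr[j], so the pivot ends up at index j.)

Hoare-style two-pointer partition with pivot = 8:

Initial array: [8, 9, 17, 11, 24, 13, 12]

Pointers start at i = 1, j = 6.
i ends at 1, j ends at 0: the pointers have crossed (j < i), so scanning stops.

j = 0, so swapping arr[0] with arr[j] leaves the pivot at position 0: [8, 9, 17, 11, 24, 13, 12]
Pivot position: 0

After partitioning with pivot 8, the array becomes [8, 9, 17, 11, 24, 13, 12]. The pivot is placed at index 0. All elements to the left of the pivot are <= 8, and all elements to the right are > 8.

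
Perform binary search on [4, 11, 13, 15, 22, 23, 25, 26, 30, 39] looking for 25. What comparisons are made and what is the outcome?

Binary search for 25 in [4, 11, 13, 15, 22, 23, 25, 26, 30, 39]:

lo=0, hi=9, mid=4, arr[mid]=22 -> 22 < 25, search right half
lo=5, hi=9, mid=7, arr[mid]=26 -> 26 > 25, search left half
lo=5, hi=6, mid=5, arr[mid]=23 -> 23 < 25, search right half
lo=6, hi=6, mid=6, arr[mid]=25 -> Found target at index 6!

Binary search finds 25 at index 6 after 4 comparisons. The search repeatedly halves the search space by comparing with the middle element.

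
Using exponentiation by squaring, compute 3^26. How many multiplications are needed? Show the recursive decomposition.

Computing 3^26 by squaring (build up from 3^1; each line after the first costs one multiplication):

3^1 = 3
3^2 = (3^1)^2 = 3^2 = 9
3^3 = 3 * 3^2 = 3 * 9 = 27
3^6 = (3^3)^2 = 27^2 = 729
3^12 = (3^6)^2 = 729^2 = 531441
3^13 = 3 * 3^12 = 3 * 531441 = 1594323
3^26 = (3^13)^2 = 1594323^2 = 2541865828329

Result: 2541865828329
Multiplications needed: 6 (6 lines after 3^1)

3^26 = 2541865828329. Using exponentiation by squaring, this requires 6 multiplications. The key idea: if the exponent is even, square the half-power; if odd, multiply by the base once.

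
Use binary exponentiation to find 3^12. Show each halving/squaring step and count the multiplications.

Computing 3^12 by squaring (build up from 3^1; each line after the first costs one multiplication):

3^1 = 3
3^2 = (3^1)^2 = 3^2 = 9
3^3 = 3 * 3^2 = 3 * 9 = 27
3^6 = (3^3)^2 = 27^2 = 729
3^12 = (3^6)^2 = 729^2 = 531441

Result: 531441
Multiplications needed: 4 (4 lines after 3^1)

3^12 = 531441. Using exponentiation by squaring, this requires 4 multiplications. The key idea: if the exponent is even, square the half-power; if odd, multiply by the base once.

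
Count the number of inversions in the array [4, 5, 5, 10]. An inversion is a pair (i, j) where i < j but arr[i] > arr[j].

Finding inversions in [4, 5, 5, 10]:


Total inversions: 0

The array has 0 inversions. It is already sorted.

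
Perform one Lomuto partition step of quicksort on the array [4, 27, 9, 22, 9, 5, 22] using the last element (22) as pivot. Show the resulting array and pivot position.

Lomuto partition with pivot = 22:

Initial array: [4, 27, 9, 22, 9, 5, 22]

arr[0]=4 <= 22: swap with position 0, array becomes [4, 27, 9, 22, 9, 5, 22]
arr[1]=27 > 22: no swap
arr[2]=9 <= 22: swap with position 1, array becomes [4, 9, 27, 22, 9, 5, 22]
arr[3]=22 <= 22: swap with position 2, array becomes [4, 9, 22, 27, 9, 5, 22]
arr[4]=9 <= 22: swap with position 3, array becomes [4, 9, 22, 9, 27, 5, 22]
arr[5]=5 <= 22: swap with position 4, array becomes [4, 9, 22, 9, 5, 27, 22]

Place pivot at position 5: [4, 9, 22, 9, 5, 22, 27]
Pivot position: 5

After partitioning with pivot 22, the array becomes [4, 9, 22, 9, 5, 22, 27]. The pivot is placed at index 5. All elements to the left of the pivot are <= 22, and all elements to the right are > 22.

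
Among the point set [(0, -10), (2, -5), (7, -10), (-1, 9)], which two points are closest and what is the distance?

Computing all pairwise distances among 4 points:

d((0, -10), (2, -5)) = 5.3852 <-- minimum
d((0, -10), (7, -10)) = 7.0
d((0, -10), (-1, 9)) = 19.0263
d((2, -5), (7, -10)) = 7.0711
d((2, -5), (-1, 9)) = 14.3178
d((7, -10), (-1, 9)) = 20.6155

Closest pair: (0, -10) and (2, -5) with distance 5.3852

The closest pair is (0, -10) and (2, -5) with Euclidean distance 5.3852. For 4 points, brute-force pairwise comparison is shown above. For large n, the divide-and-conquer algorithm (sort by x, recurse on halves, check the dividing strip) achieves O(n log n).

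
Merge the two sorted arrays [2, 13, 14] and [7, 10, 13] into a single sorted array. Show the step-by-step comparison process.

Merging process:

Compare 2 vs 7: take 2 from left. Merged: [2]
Compare 13 vs 7: take 7 from right. Merged: [2, 7]
Compare 13 vs 10: take 10 from right. Merged: [2, 7, 10]
Compare 13 vs 13: take 13 from left. Merged: [2, 7, 10, 13]
Compare 14 vs 13: take 13 from right. Merged: [2, 7, 10, 13, 13]
Append remaining from left: [14]. Merged: [2, 7, 10, 13, 13, 14]

Final merged array: [2, 7, 10, 13, 13, 14]
Total comparisons: 5

The merged array is [2, 7, 10, 13, 13, 14], requiring 5 comparisons. The merge step runs in O(n) time where n is the total number of elements.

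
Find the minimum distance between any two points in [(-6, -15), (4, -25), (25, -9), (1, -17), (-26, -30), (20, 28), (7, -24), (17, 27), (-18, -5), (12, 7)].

Computing all pairwise distances among 10 points:

d((-6, -15), (4, -25)) = 14.1421
d((-6, -15), (25, -9)) = 31.5753
d((-6, -15), (1, -17)) = 7.2801
d((-6, -15), (-26, -30)) = 25.0
d((-6, -15), (20, 28)) = 50.2494
d((-6, -15), (7, -24)) = 15.8114
d((-6, -15), (17, 27)) = 47.8853
d((-6, -15), (-18, -5)) = 15.6205
d((-6, -15), (12, 7)) = 28.4253
d((4, -25), (25, -9)) = 26.4008
d((4, -25), (1, -17)) = 8.544
d((4, -25), (-26, -30)) = 30.4138
d((4, -25), (20, 28)) = 55.3624
d((4, -25), (7, -24)) = 3.1623 <-- minimum
d((4, -25), (17, 27)) = 53.6004
d((4, -25), (-18, -5)) = 29.7321
d((4, -25), (12, 7)) = 32.9848
d((25, -9), (1, -17)) = 25.2982
d((25, -9), (-26, -30)) = 55.1543
d((25, -9), (20, 28)) = 37.3363
d((25, -9), (7, -24)) = 23.4307
d((25, -9), (17, 27)) = 36.8782
d((25, -9), (-18, -5)) = 43.1856
d((25, -9), (12, 7)) = 20.6155
d((1, -17), (-26, -30)) = 29.9666
d((1, -17), (20, 28)) = 48.8467
d((1, -17), (7, -24)) = 9.2195
d((1, -17), (17, 27)) = 46.8188
d((1, -17), (-18, -5)) = 22.4722
d((1, -17), (12, 7)) = 26.4008
d((-26, -30), (20, 28)) = 74.027
d((-26, -30), (7, -24)) = 33.541
d((-26, -30), (17, 27)) = 71.4003
d((-26, -30), (-18, -5)) = 26.2488
d((-26, -30), (12, 7)) = 53.0377
d((20, 28), (7, -24)) = 53.6004
d((20, 28), (17, 27)) = 3.1623 <-- minimum
d((20, 28), (-18, -5)) = 50.3289
d((20, 28), (12, 7)) = 22.4722
d((7, -24), (17, 27)) = 51.9711
d((7, -24), (-18, -5)) = 31.4006
d((7, -24), (12, 7)) = 31.4006
d((17, 27), (-18, -5)) = 47.4236
d((17, 27), (12, 7)) = 20.6155
d((-18, -5), (12, 7)) = 32.311

Minimum distance: 3.1623 (tie among 2 pairs: (4, -25) and (7, -24); (20, 28) and (17, 27))

The minimum Euclidean distance is 3.1623. There is a tie: 2 pairs achieve this minimum — (4, -25) and (7, -24); (20, 28) and (17, 27). Any of these is a valid closest pair. For 10 points, brute-force pairwise comparison is shown above. For large n, the divide-and-conquer algorithm (sort by x, recurse on halves, check the dividing strip) achieves O(n log n).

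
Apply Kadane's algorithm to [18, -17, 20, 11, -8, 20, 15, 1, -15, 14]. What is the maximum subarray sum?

Using Kadane's algorithm on [18, -17, 20, 11, -8, 20, 15, 1, -15, 14]:

Scanning through the array:
Position 1 (value -17): max_ending_here = 1, max_so_far = 18
Position 2 (value 20): max_ending_here = 21, max_so_far = 21
Position 3 (value 11): max_ending_here = 32, max_so_far = 32
Position 4 (value -8): max_ending_here = 24, max_so_far = 32
Position 5 (value 20): max_ending_here = 44, max_so_far = 44
Position 6 (value 15): max_ending_here = 59, max_so_far = 59
Position 7 (value 1): max_ending_here = 60, max_so_far = 60
Position 8 (value -15): max_ending_here = 45, max_so_far = 60
Position 9 (value 14): max_ending_here = 59, max_so_far = 60

Maximum subarray: [18, -17, 20, 11, -8, 20, 15, 1]
Maximum sum: 60

The maximum subarray is [18, -17, 20, 11, -8, 20, 15, 1] with sum 60. This subarray runs from index 0 to index 7.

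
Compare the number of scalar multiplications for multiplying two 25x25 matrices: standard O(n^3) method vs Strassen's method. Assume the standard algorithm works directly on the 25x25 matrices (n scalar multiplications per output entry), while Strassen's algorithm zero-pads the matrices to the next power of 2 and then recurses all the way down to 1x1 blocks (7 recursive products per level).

Matrix multiplication for 25x25 matrices:

Strassen's algorithm requires power-of-2 dimensions. Pad 25x25 to 32x32 (next power of 2).

Standard algorithm: 25^3 = 15625 multiplications
Strassen's algorithm: 7^(log2(32)) = 7^5 = 16807 multiplications
Difference: 15625 - 16807 = -1182 (Strassen uses MORE here due to padding overhead — for small or just-over-power-of-2 n, padding can outweigh the per-level savings)

Standard: 15625 multiplications (25^3). Strassen: 16807 multiplications (7^5, after padding to 32x32). Strassen reduces 8 recursive multiplications to 7 at each level.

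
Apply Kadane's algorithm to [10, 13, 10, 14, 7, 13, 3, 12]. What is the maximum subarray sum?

Using Kadane's algorithm on [10, 13, 10, 14, 7, 13, 3, 12]:

Scanning through the array:
Position 1 (value 13): max_ending_here = 23, max_so_far = 23
Position 2 (value 10): max_ending_here = 33, max_so_far = 33
Position 3 (value 14): max_ending_here = 47, max_so_far = 47
Position 4 (value 7): max_ending_here = 54, max_so_far = 54
Position 5 (value 13): max_ending_here = 67, max_so_far = 67
Position 6 (value 3): max_ending_here = 70, max_so_far = 70
Position 7 (value 12): max_ending_here = 82, max_so_far = 82

Maximum subarray: [10, 13, 10, 14, 7, 13, 3, 12]
Maximum sum: 82

The maximum subarray is [10, 13, 10, 14, 7, 13, 3, 12] with sum 82. This subarray runs from index 0 to index 7.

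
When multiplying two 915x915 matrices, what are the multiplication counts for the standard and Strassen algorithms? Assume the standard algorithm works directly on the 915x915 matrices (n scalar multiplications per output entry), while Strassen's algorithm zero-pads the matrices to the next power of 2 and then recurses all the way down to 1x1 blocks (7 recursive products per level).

Matrix multiplication for 915x915 matrices:

Strassen's algorithm requires power-of-2 dimensions. Pad 915x915 to 1024x1024 (next power of 2).

Standard algorithm: 915^3 = 766060875 multiplications
Strassen's algorithm: 7^(log2(1024)) = 7^10 = 282475249 multiplications
Savings: 766060875 - 282475249 = 483585626 multiplications

Standard: 766060875 multiplications (915^3). Strassen: 282475249 multiplications (7^10, after padding to 1024x1024). Strassen reduces 8 recursive multiplications to 7 at each level.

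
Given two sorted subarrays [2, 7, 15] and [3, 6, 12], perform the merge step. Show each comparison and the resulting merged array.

Merging process:

Compare 2 vs 3: take 2 from left. Merged: [2]
Compare 7 vs 3: take 3 from right. Merged: [2, 3]
Compare 7 vs 6: take 6 from right. Merged: [2, 3, 6]
Compare 7 vs 12: take 7 from left. Merged: [2, 3, 6, 7]
Compare 15 vs 12: take 12 from right. Merged: [2, 3, 6, 7, 12]
Append remaining from left: [15]. Merged: [2, 3, 6, 7, 12, 15]

Final merged array: [2, 3, 6, 7, 12, 15]
Total comparisons: 5

The merged array is [2, 3, 6, 7, 12, 15], requiring 5 comparisons. The merge step runs in O(n) time where n is the total number of elements.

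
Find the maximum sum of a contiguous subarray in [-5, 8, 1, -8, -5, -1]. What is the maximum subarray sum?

Using Kadane's algorithm on [-5, 8, 1, -8, -5, -1]:

Scanning through the array:
Position 1 (value 8): max_ending_here = 8, max_so_far = 8
Position 2 (value 1): max_ending_here = 9, max_so_far = 9
Position 3 (value -8): max_ending_here = 1, max_so_far = 9
Position 4 (value -5): max_ending_here = -4, max_so_far = 9
Position 5 (value -1): max_ending_here = -1, max_so_far = 9

Maximum subarray: [8, 1]
Maximum sum: 9

The maximum subarray is [8, 1] with sum 9. This subarray runs from index 1 to index 2.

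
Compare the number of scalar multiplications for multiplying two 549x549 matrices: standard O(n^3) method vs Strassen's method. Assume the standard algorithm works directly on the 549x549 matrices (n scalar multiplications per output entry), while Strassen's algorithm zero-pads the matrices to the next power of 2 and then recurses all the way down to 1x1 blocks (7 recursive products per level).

Matrix multiplication for 549x549 matrices:

Strassen's algorithm requires power-of-2 dimensions. Pad 549x549 to 1024x1024 (next power of 2).

Standard algorithm: 549^3 = 165469149 multiplications
Strassen's algorithm: 7^(log2(1024)) = 7^10 = 282475249 multiplications
Difference: 165469149 - 282475249 = -117006100 (Strassen uses MORE here due to padding overhead — for small or just-over-power-of-2 n, padding can outweigh the per-level savings)

Standard: 165469149 multiplications (549^3). Strassen: 282475249 multiplications (7^10, after padding to 1024x1024). Strassen reduces 8 recursive multiplications to 7 at each level.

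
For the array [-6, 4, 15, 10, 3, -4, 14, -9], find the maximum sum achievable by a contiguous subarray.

Using Kadane's algorithm on [-6, 4, 15, 10, 3, -4, 14, -9]:

Scanning through the array:
Position 1 (value 4): max_ending_here = 4, max_so_far = 4
Position 2 (value 15): max_ending_here = 19, max_so_far = 19
Position 3 (value 10): max_ending_here = 29, max_so_far = 29
Position 4 (value 3): max_ending_here = 32, max_so_far = 32
Position 5 (value -4): max_ending_here = 28, max_so_far = 32
Position 6 (value 14): max_ending_here = 42, max_so_far = 42
Position 7 (value -9): max_ending_here = 33, max_so_far = 42

Maximum subarray: [4, 15, 10, 3, -4, 14]
Maximum sum: 42

The maximum subarray is [4, 15, 10, 3, -4, 14] with sum 42. This subarray runs from index 1 to index 6.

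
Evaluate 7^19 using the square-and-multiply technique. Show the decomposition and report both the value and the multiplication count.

Computing 7^19 by squaring (build up from 7^1; each line after the first costs one multiplication):

7^1 = 7
7^2 = (7^1)^2 = 7^2 = 49
7^4 = (7^2)^2 = 49^2 = 2401
7^8 = (7^4)^2 = 2401^2 = 5764801
7^9 = 7 * 7^8 = 7 * 5764801 = 40353607
7^18 = (7^9)^2 = 40353607^2 = 1628413597910449
7^19 = 7 * 7^18 = 7 * 1628413597910449 = 11398895185373143

Result: 11398895185373143
Multiplications needed: 6 (6 lines after 7^1)

7^19 = 11398895185373143. Using exponentiation by squaring, this requires 6 multiplications. The key idea: if the exponent is even, square the half-power; if odd, multiply by the base once.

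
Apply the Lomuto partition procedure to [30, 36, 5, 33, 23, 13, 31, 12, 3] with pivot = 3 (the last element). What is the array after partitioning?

Lomuto partition with pivot = 3:

Initial array: [30, 36, 5, 33, 23, 13, 31, 12, 3]

arr[0]=30 > 3: no swap
arr[1]=36 > 3: no swap
arr[2]=5 > 3: no swap
arr[3]=33 > 3: no swap
arr[4]=23 > 3: no swap
arr[5]=13 > 3: no swap
arr[6]=31 > 3: no swap
arr[7]=12 > 3: no swap

Place pivot at position 0: [3, 36, 5, 33, 23, 13, 31, 12, 30]
Pivot position: 0

After partitioning with pivot 3, the array becomes [3, 36, 5, 33, 23, 13, 31, 12, 30]. The pivot is placed at index 0. All elements to the left of the pivot are <= 3, and all elements to the right are > 3.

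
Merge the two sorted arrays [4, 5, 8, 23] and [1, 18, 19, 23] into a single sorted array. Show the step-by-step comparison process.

Merging process:

Compare 4 vs 1: take 1 from right. Merged: [1]
Compare 4 vs 18: take 4 from left. Merged: [1, 4]
Compare 5 vs 18: take 5 from left. Merged: [1, 4, 5]
Compare 8 vs 18: take 8 from left. Merged: [1, 4, 5, 8]
Compare 23 vs 18: take 18 from right. Merged: [1, 4, 5, 8, 18]
Compare 23 vs 19: take 19 from right. Merged: [1, 4, 5, 8, 18, 19]
Compare 23 vs 23: take 23 from left. Merged: [1, 4, 5, 8, 18, 19, 23]
Append remaining from right: [23]. Merged: [1, 4, 5, 8, 18, 19, 23, 23]

Final merged array: [1, 4, 5, 8, 18, 19, 23, 23]
Total comparisons: 7

The merged array is [1, 4, 5, 8, 18, 19, 23, 23], requiring 7 comparisons. The merge step runs in O(n) time where n is the total number of elements.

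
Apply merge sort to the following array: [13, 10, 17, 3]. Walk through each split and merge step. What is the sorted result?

Merge sort trace:

Split: [13, 10, 17, 3] -> [13, 10] and [17, 3]
  Split: [13, 10] -> [13] and [10]
  Merge: [13] + [10] -> [10, 13]
  Split: [17, 3] -> [17] and [3]
  Merge: [17] + [3] -> [3, 17]
Merge: [10, 13] + [3, 17] -> [3, 10, 13, 17]

Final sorted array: [3, 10, 13, 17]

The merge sort proceeds by recursively splitting the array and merging sorted halves.
After all merges, the sorted array is [3, 10, 13, 17].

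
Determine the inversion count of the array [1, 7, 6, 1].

Finding inversions in [1, 7, 6, 1]:

(1, 2): arr[1]=7 > arr[2]=6
(1, 3): arr[1]=7 > arr[3]=1
(2, 3): arr[2]=6 > arr[3]=1

Total inversions: 3

The array has 3 inversion(s): (1,2), (1,3), (2,3). Each pair (i,j) satisfies i < j and arr[i] > arr[j].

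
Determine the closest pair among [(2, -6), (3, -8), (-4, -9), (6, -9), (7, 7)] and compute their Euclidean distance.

Computing all pairwise distances among 5 points:

d((2, -6), (3, -8)) = 2.2361 <-- minimum
d((2, -6), (-4, -9)) = 6.7082
d((2, -6), (6, -9)) = 5.0
d((2, -6), (7, 7)) = 13.9284
d((3, -8), (-4, -9)) = 7.0711
d((3, -8), (6, -9)) = 3.1623
d((3, -8), (7, 7)) = 15.5242
d((-4, -9), (6, -9)) = 10.0
d((-4, -9), (7, 7)) = 19.4165
d((6, -9), (7, 7)) = 16.0312

Closest pair: (2, -6) and (3, -8) with distance 2.2361

The closest pair is (2, -6) and (3, -8) with Euclidean distance 2.2361. For 5 points, brute-force pairwise comparison is shown above. For large n, the divide-and-conquer algorithm (sort by x, recurse on halves, check the dividing strip) achieves O(n log n).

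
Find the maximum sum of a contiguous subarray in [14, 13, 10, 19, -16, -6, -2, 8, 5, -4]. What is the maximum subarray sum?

Using Kadane's algorithm on [14, 13, 10, 19, -16, -6, -2, 8, 5, -4]:

Scanning through the array:
Position 1 (value 13): max_ending_here = 27, max_so_far = 27
Position 2 (value 10): max_ending_here = 37, max_so_far = 37
Position 3 (value 19): max_ending_here = 56, max_so_far = 56
Position 4 (value -16): max_ending_here = 40, max_so_far = 56
Position 5 (value -6): max_ending_here = 34, max_so_far = 56
Position 6 (value -2): max_ending_here = 32, max_so_far = 56
Position 7 (value 8): max_ending_here = 40, max_so_far = 56
Position 8 (value 5): max_ending_here = 45, max_so_far = 56
Position 9 (value -4): max_ending_here = 41, max_so_far = 56

Maximum subarray: [14, 13, 10, 19]
Maximum sum: 56

The maximum subarray is [14, 13, 10, 19] with sum 56. This subarray runs from index 0 to index 3.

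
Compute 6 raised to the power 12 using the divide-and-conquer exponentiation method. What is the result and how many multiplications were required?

Computing 6^12 by squaring (build up from 6^1; each line after the first costs one multiplication):

6^1 = 6
6^2 = (6^1)^2 = 6^2 = 36
6^3 = 6 * 6^2 = 6 * 36 = 216
6^6 = (6^3)^2 = 216^2 = 46656
6^12 = (6^6)^2 = 46656^2 = 2176782336

Result: 2176782336
Multiplications needed: 4 (4 lines after 6^1)

6^12 = 2176782336. Using exponentiation by squaring, this requires 4 multiplications. The key idea: if the exponent is even, square the half-power; if odd, multiply by the base once.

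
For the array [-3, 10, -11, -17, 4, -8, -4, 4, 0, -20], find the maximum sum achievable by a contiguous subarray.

Using Kadane's algorithm on [-3, 10, -11, -17, 4, -8, -4, 4, 0, -20]:

Scanning through the array:
Position 1 (value 10): max_ending_here = 10, max_so_far = 10
Position 2 (value -11): max_ending_here = -1, max_so_far = 10
Position 3 (value -17): max_ending_here = -17, max_so_far = 10
Position 4 (value 4): max_ending_here = 4, max_so_far = 10
Position 5 (value -8): max_ending_here = -4, max_so_far = 10
Position 6 (value -4): max_ending_here = -4, max_so_far = 10
Position 7 (value 4): max_ending_here = 4, max_so_far = 10
Position 8 (value 0): max_ending_here = 4, max_so_far = 10
Position 9 (value -20): max_ending_here = -16, max_so_far = 10

Maximum subarray: [10]
Maximum sum: 10

The maximum subarray is [10] with sum 10. This subarray runs from index 1 to index 1.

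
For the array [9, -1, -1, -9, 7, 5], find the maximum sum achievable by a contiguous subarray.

Using Kadane's algorithm on [9, -1, -1, -9, 7, 5]:

Scanning through the array:
Position 1 (value -1): max_ending_here = 8, max_so_far = 9
Position 2 (value -1): max_ending_here = 7, max_so_far = 9
Position 3 (value -9): max_ending_here = -2, max_so_far = 9
Position 4 (value 7): max_ending_here = 7, max_so_far = 9
Position 5 (value 5): max_ending_here = 12, max_so_far = 12

Maximum subarray: [7, 5]
Maximum sum: 12

The maximum subarray is [7, 5] with sum 12. This subarray runs from index 4 to index 5.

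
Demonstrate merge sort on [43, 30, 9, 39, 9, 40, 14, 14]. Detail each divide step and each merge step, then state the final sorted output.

Merge sort trace:

Split: [43, 30, 9, 39, 9, 40, 14, 14] -> [43, 30, 9, 39] and [9, 40, 14, 14]
  Split: [43, 30, 9, 39] -> [43, 30] and [9, 39]
    Split: [43, 30] -> [43] and [30]
    Merge: [43] + [30] -> [30, 43]
    Split: [9, 39] -> [9] and [39]
    Merge: [9] + [39] -> [9, 39]
  Merge: [30, 43] + [9, 39] -> [9, 30, 39, 43]
  Split: [9, 40, 14, 14] -> [9, 40] and [14, 14]
    Split: [9, 40] -> [9] and [40]
    Merge: [9] + [40] -> [9, 40]
    Split: [14, 14] -> [14] and [14]
    Merge: [14] + [14] -> [14, 14]
  Merge: [9, 40] + [14, 14] -> [9, 14, 14, 40]
Merge: [9, 30, 39, 43] + [9, 14, 14, 40] -> [9, 9, 14, 14, 30, 39, 40, 43]

Final sorted array: [9, 9, 14, 14, 30, 39, 40, 43]

The merge sort proceeds by recursively splitting the array and merging sorted halves.
After all merges, the sorted array is [9, 9, 14, 14, 30, 39, 40, 43].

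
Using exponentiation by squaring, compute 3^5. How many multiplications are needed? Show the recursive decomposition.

Computing 3^5 by squaring (build up from 3^1; each line after the first costs one multiplication):

3^1 = 3
3^2 = (3^1)^2 = 3^2 = 9
3^4 = (3^2)^2 = 9^2 = 81
3^5 = 3 * 3^4 = 3 * 81 = 243

Result: 243
Multiplications needed: 3 (3 lines after 3^1)

3^5 = 243. Using exponentiation by squaring, this requires 3 multiplications. The key idea: if the exponent is even, square the half-power; if odd, multiply by the base once.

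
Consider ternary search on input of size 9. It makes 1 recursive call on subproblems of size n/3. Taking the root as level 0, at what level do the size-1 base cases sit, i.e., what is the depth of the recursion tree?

For divide and conquer with division factor 3:

Problem sizes at each level:
Level 0: 9
Level 1: 3
Level 2: 1

The root is level 0 and the size-1 base case is level 2 (the tree spans levels 0 through 2, i.e. 3 levels counting the root), so the depth is the number of divisions: log_3(9) = 2

The recursion tree depth is log_3(9) = 2. At each level, the problem size is divided by 3, so it takes 2 divisions to reduce to a base case of size 1. The algorithm makes 1 recursive call at each level.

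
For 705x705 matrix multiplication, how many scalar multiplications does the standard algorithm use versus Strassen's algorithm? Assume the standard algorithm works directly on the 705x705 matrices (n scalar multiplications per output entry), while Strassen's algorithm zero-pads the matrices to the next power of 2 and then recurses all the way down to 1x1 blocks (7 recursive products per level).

Matrix multiplication for 705x705 matrices:

Strassen's algorithm requires power-of-2 dimensions. Pad 705x705 to 1024x1024 (next power of 2).

Standard algorithm: 705^3 = 350402625 multiplications
Strassen's algorithm: 7^(log2(1024)) = 7^10 = 282475249 multiplications
Savings: 350402625 - 282475249 = 67927376 multiplications

Standard: 350402625 multiplications (705^3). Strassen: 282475249 multiplications (7^10, after padding to 1024x1024). Strassen reduces 8 recursive multiplications to 7 at each level.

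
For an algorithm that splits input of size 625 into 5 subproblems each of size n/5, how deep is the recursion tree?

For divide and conquer with division factor 5:

Problem sizes at each level:
Level 0: 625
Level 1: 125
Level 2: 25
Level 3: 5
Level 4: 1

The root is level 0 and the size-1 base case is level 4 (the tree spans levels 0 through 4, i.e. 5 levels counting the root), so the depth is the number of divisions: log_5(625) = 4

The recursion tree depth is log_5(625) = 4. At each level, the problem size is divided by 5, so it takes 4 divisions to reduce to a base case of size 1. The algorithm makes 5 recursive calls at each level.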